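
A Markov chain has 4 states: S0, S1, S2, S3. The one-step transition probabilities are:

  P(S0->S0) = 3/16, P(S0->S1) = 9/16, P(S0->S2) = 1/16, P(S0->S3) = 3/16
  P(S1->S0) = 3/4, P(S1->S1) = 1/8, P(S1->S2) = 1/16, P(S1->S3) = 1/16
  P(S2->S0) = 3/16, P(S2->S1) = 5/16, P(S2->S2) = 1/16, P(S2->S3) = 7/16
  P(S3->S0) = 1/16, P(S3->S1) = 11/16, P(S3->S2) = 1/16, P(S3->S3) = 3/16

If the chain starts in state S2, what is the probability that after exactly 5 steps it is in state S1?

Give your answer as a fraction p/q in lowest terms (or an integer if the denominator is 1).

Computing P^5 by repeated multiplication:
P^1 =
  S0: [3/16, 9/16, 1/16, 3/16]
  S1: [3/4, 1/8, 1/16, 1/16]
  S2: [3/16, 5/16, 1/16, 7/16]
  S3: [1/16, 11/16, 1/16, 3/16]
P^2 =
  S0: [123/256, 83/256, 1/16, 17/128]
  S1: [1/4, 1/2, 1/16, 3/16]
  S2: [79/256, 119/256, 1/16, 21/128]
  S3: [141/256, 69/256, 1/16, 15/128]
P^3 =
  S0: [1447/4096, 1727/4096, 1/16, 333/2048]
  S1: [57/128, 45/128, 1/16, 9/64]
  S2: [1755/4096, 1491/4096, 1/16, 297/2048]
  S3: [1329/4096, 1817/4096, 1/16, 347/2048]
P^4 =
  S0: [26499/65536, 25083/65536, 1/16, 4929/32768]
  S1: [753/2048, 841/2048, 1/16, 163/1024]
  S2: [24519/65536, 26591/65536, 1/16, 5165/32768]
  S3: [27253/65536, 24509/65536, 1/16, 4839/32768]
P^5 =
  S0: [402639/1048576, 417575/1048576, 1/16, 81413/524288]
  S1: [13061/32768, 12685/32768, 1/16, 2487/16384]
  S2: [415267/1048576, 407963/1048576, 1/16, 79905/524288]
  S3: [397833/1048576, 421233/1048576, 1/16, 81987/524288]

(P^5)[S2 -> S1] = 407963/1048576

Answer: 407963/1048576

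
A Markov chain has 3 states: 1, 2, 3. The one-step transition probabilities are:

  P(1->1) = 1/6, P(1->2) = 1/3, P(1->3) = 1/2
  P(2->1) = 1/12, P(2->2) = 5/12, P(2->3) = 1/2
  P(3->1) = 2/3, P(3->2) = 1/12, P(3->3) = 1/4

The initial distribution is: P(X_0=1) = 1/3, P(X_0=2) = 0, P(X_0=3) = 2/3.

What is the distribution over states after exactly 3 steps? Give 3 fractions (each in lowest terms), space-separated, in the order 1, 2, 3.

Answer: 305/864 217/864 19/48

Derivation:
Propagating the distribution step by step (d_{t+1} = d_t * P):
d_0 = (1=1/3, 2=0, 3=2/3)
  d_1[1] = 1/3*1/6 + 0*1/12 + 2/3*2/3 = 1/2
  d_1[2] = 1/3*1/3 + 0*5/12 + 2/3*1/12 = 1/6
  d_1[3] = 1/3*1/2 + 0*1/2 + 2/3*1/4 = 1/3
d_1 = (1=1/2, 2=1/6, 3=1/3)
  d_2[1] = 1/2*1/6 + 1/6*1/12 + 1/3*2/3 = 23/72
  d_2[2] = 1/2*1/3 + 1/6*5/12 + 1/3*1/12 = 19/72
  d_2[3] = 1/2*1/2 + 1/6*1/2 + 1/3*1/4 = 5/12
d_2 = (1=23/72, 2=19/72, 3=5/12)
  d_3[1] = 23/72*1/6 + 19/72*1/12 + 5/12*2/3 = 305/864
  d_3[2] = 23/72*1/3 + 19/72*5/12 + 5/12*1/12 = 217/864
  d_3[3] = 23/72*1/2 + 19/72*1/2 + 5/12*1/4 = 19/48
d_3 = (1=305/864, 2=217/864, 3=19/48)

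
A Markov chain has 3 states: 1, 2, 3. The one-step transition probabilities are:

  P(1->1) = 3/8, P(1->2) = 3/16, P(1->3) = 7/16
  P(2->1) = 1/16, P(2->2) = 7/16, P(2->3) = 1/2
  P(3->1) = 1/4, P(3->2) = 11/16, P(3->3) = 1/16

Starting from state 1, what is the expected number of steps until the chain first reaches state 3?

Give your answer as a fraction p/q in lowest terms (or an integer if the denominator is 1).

Let h_i = expected steps to first reach 3 from state i.
Boundary: h_3 = 0.
First-step equations for the other states:
  h_1 = 1 + 3/8*h_1 + 3/16*h_2 + 7/16*h_3
  h_2 = 1 + 1/16*h_1 + 7/16*h_2 + 1/2*h_3

Substituting h_3 = 0 and rearranging gives the linear system (I - Q) h = 1:
  [5/8, -3/16] . (h_1, h_2) = 1
  [-1/16, 9/16] . (h_1, h_2) = 1

Solving yields:
  h_1 = 64/29
  h_2 = 176/87

Starting state is 1, so the expected hitting time is h_1 = 64/29.

Answer: 64/29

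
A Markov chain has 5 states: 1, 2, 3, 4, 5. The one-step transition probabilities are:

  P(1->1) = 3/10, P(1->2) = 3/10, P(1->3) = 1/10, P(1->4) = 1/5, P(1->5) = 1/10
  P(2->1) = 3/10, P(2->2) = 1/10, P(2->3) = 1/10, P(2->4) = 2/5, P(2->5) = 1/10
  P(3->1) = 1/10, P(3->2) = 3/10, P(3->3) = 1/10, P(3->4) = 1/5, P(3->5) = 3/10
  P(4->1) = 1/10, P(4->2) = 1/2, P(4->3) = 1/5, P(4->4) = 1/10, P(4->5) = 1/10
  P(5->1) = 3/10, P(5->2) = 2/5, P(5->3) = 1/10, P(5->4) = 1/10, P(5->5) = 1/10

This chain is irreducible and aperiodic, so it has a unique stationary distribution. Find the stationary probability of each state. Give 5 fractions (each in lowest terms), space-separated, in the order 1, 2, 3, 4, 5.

The stationary distribution satisfies pi = pi * P, i.e.:
  pi_1 = 3/10*pi_1 + 3/10*pi_2 + 1/10*pi_3 + 1/10*pi_4 + 3/10*pi_5
  pi_2 = 3/10*pi_1 + 1/10*pi_2 + 3/10*pi_3 + 1/2*pi_4 + 2/5*pi_5
  pi_3 = 1/10*pi_1 + 1/10*pi_2 + 1/10*pi_3 + 1/5*pi_4 + 1/10*pi_5
  pi_4 = 1/5*pi_1 + 2/5*pi_2 + 1/5*pi_3 + 1/10*pi_4 + 1/10*pi_5
  pi_5 = 1/10*pi_1 + 1/10*pi_2 + 3/10*pi_3 + 1/10*pi_4 + 1/10*pi_5
with normalization: pi_1 + pi_2 + pi_3 + pi_4 + pi_5 = 1.

Using the first 4 balance equations plus normalization, the linear system A*pi = b is:
  [-7/10, 3/10, 1/10, 1/10, 3/10] . pi = 0
  [3/10, -9/10, 3/10, 1/2, 2/5] . pi = 0
  [1/10, 1/10, -9/10, 1/5, 1/10] . pi = 0
  [1/5, 2/5, 1/5, -9/10, 1/10] . pi = 0
  [1, 1, 1, 1, 1] . pi = 1

Solving yields:
  pi_1 = 739/3205
  pi_2 = 1909/6410
  pi_3 = 157/1282
  pi_4 = 144/641
  pi_5 = 399/3205

Verification (pi * P):
  739/3205*3/10 + 1909/6410*3/10 + 157/1282*1/10 + 144/641*1/10 + 399/3205*3/10 = 739/3205 = pi_1  (ok)
  739/3205*3/10 + 1909/6410*1/10 + 157/1282*3/10 + 144/641*1/2 + 399/3205*2/5 = 1909/6410 = pi_2  (ok)
  739/3205*1/10 + 1909/6410*1/10 + 157/1282*1/10 + 144/641*1/5 + 399/3205*1/10 = 157/1282 = pi_3  (ok)
  739/3205*1/5 + 1909/6410*2/5 + 157/1282*1/5 + 144/641*1/10 + 399/3205*1/10 = 144/641 = pi_4  (ok)
  739/3205*1/10 + 1909/6410*1/10 + 157/1282*3/10 + 144/641*1/10 + 399/3205*1/10 = 399/3205 = pi_5  (ok)

Answer: 739/3205 1909/6410 157/1282 144/641 399/3205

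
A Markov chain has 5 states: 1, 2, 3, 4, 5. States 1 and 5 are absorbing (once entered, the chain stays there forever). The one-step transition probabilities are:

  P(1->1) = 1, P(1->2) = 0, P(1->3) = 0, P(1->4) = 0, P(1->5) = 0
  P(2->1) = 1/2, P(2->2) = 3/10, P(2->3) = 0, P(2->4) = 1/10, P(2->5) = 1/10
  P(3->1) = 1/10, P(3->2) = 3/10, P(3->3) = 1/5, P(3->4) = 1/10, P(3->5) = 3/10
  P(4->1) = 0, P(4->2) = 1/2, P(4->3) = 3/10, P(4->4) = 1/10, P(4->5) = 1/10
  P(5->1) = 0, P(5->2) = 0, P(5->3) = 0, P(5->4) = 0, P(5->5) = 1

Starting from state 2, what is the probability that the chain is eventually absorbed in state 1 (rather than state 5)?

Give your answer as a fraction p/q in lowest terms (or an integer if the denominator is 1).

Answer: 174/217

Derivation:
Let a_i = P(absorbed in 1 | start in state i).
Boundary conditions: a_1 = 1, a_5 = 0.
For each transient state i, a_i = sum_j P(i->j) * a_j:
  a_2 = 1/2*a_1 + 3/10*a_2 + 0*a_3 + 1/10*a_4 + 1/10*a_5
  a_3 = 1/10*a_1 + 3/10*a_2 + 1/5*a_3 + 1/10*a_4 + 3/10*a_5
  a_4 = 0*a_1 + 1/2*a_2 + 3/10*a_3 + 1/10*a_4 + 1/10*a_5

Substituting a_1 = 1 and a_5 = 0, rearrange to (I - Q) a = r where r[i] = P(i -> 1):
  [7/10, 0, -1/10] . (a_2, a_3, a_4) = 1/2
  [-3/10, 4/5, -1/10] . (a_2, a_3, a_4) = 1/10
  [-1/2, -3/10, 9/10] . (a_2, a_3, a_4) = 0

Solving yields:
  a_2 = 174/217
  a_3 = 109/217
  a_4 = 19/31

Starting state is 2, so the absorption probability is a_2 = 174/217.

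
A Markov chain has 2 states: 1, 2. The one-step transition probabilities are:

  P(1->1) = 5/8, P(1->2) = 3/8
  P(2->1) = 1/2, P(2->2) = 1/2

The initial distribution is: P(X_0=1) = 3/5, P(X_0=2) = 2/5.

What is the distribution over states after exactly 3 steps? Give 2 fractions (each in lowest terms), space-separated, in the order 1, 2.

Answer: 1463/2560 1097/2560

Derivation:
Propagating the distribution step by step (d_{t+1} = d_t * P):
d_0 = (1=3/5, 2=2/5)
  d_1[1] = 3/5*5/8 + 2/5*1/2 = 23/40
  d_1[2] = 3/5*3/8 + 2/5*1/2 = 17/40
d_1 = (1=23/40, 2=17/40)
  d_2[1] = 23/40*5/8 + 17/40*1/2 = 183/320
  d_2[2] = 23/40*3/8 + 17/40*1/2 = 137/320
d_2 = (1=183/320, 2=137/320)
  d_3[1] = 183/320*5/8 + 137/320*1/2 = 1463/2560
  d_3[2] = 183/320*3/8 + 137/320*1/2 = 1097/2560
d_3 = (1=1463/2560, 2=1097/2560)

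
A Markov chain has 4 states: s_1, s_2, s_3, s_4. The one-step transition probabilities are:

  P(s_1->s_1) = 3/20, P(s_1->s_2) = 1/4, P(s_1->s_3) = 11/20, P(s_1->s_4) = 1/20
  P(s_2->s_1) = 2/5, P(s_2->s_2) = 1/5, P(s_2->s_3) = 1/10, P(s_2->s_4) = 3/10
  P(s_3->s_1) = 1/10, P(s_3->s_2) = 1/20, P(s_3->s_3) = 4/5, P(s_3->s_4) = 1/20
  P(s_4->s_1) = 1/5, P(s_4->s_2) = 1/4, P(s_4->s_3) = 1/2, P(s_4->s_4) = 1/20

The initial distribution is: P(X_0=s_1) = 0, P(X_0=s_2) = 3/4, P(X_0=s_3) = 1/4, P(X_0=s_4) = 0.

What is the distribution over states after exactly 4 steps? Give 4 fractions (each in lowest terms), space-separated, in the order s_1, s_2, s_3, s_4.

Propagating the distribution step by step (d_{t+1} = d_t * P):
d_0 = (s_1=0, s_2=3/4, s_3=1/4, s_4=0)
  d_1[s_1] = 0*3/20 + 3/4*2/5 + 1/4*1/10 + 0*1/5 = 13/40
  d_1[s_2] = 0*1/4 + 3/4*1/5 + 1/4*1/20 + 0*1/4 = 13/80
  d_1[s_3] = 0*11/20 + 3/4*1/10 + 1/4*4/5 + 0*1/2 = 11/40
  d_1[s_4] = 0*1/20 + 3/4*3/10 + 1/4*1/20 + 0*1/20 = 19/80
d_1 = (s_1=13/40, s_2=13/80, s_3=11/40, s_4=19/80)
  d_2[s_1] = 13/40*3/20 + 13/80*2/5 + 11/40*1/10 + 19/80*1/5 = 151/800
  d_2[s_2] = 13/40*1/4 + 13/80*1/5 + 11/40*1/20 + 19/80*1/4 = 299/1600
  d_2[s_3] = 13/40*11/20 + 13/80*1/10 + 11/40*4/5 + 19/80*1/2 = 427/800
  d_2[s_4] = 13/40*1/20 + 13/80*3/10 + 11/40*1/20 + 19/80*1/20 = 29/320
d_2 = (s_1=151/800, s_2=299/1600, s_3=427/800, s_4=29/320)
  d_3[s_1] = 151/800*3/20 + 299/1600*2/5 + 427/800*1/10 + 29/320*1/5 = 2793/16000
  d_3[s_2] = 151/800*1/4 + 299/1600*1/5 + 427/800*1/20 + 29/320*1/4 = 857/6400
  d_3[s_3] = 151/800*11/20 + 299/1600*1/10 + 427/800*4/5 + 29/320*1/2 = 9517/16000
  d_3[s_4] = 151/800*1/20 + 299/1600*3/10 + 427/800*1/20 + 29/320*1/20 = 619/6400
d_3 = (s_1=2793/16000, s_2=857/6400, s_3=9517/16000, s_4=619/6400)
  d_4[s_1] = 2793/16000*3/20 + 857/6400*2/5 + 9517/16000*1/10 + 619/6400*1/5 = 50743/320000
  d_4[s_2] = 2793/16000*1/4 + 857/6400*1/5 + 9517/16000*1/20 + 619/6400*1/4 = 79579/640000
  d_4[s_3] = 2793/16000*11/20 + 857/6400*1/10 + 9517/16000*4/5 + 619/6400*1/2 = 40551/64000
  d_4[s_4] = 2793/16000*1/20 + 857/6400*3/10 + 9517/16000*1/20 + 619/6400*1/20 = 2137/25600
d_4 = (s_1=50743/320000, s_2=79579/640000, s_3=40551/64000, s_4=2137/25600)

Answer: 50743/320000 79579/640000 40551/64000 2137/25600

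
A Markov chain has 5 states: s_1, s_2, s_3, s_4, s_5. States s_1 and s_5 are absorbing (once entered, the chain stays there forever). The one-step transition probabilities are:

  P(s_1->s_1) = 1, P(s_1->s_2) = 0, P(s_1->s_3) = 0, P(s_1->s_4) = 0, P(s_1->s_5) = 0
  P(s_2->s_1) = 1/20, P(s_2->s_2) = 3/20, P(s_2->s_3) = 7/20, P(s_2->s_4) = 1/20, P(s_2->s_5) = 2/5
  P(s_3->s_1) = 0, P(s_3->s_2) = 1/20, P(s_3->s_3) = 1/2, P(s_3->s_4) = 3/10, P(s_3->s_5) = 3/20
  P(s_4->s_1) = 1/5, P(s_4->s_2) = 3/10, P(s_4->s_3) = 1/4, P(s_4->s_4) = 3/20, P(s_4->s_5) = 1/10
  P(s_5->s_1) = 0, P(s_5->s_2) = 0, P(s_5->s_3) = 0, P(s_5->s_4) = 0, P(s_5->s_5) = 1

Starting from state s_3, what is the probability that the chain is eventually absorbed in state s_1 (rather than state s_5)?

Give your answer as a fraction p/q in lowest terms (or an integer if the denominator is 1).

Let a_i = P(absorbed in s_1 | start in state i).
Boundary conditions: a_s_1 = 1, a_s_5 = 0.
For each transient state i, a_i = sum_j P(i->j) * a_j:
  a_s_2 = 1/20*a_s_1 + 3/20*a_s_2 + 7/20*a_s_3 + 1/20*a_s_4 + 2/5*a_s_5
  a_s_3 = 0*a_s_1 + 1/20*a_s_2 + 1/2*a_s_3 + 3/10*a_s_4 + 3/20*a_s_5
  a_s_4 = 1/5*a_s_1 + 3/10*a_s_2 + 1/4*a_s_3 + 3/20*a_s_4 + 1/10*a_s_5

Substituting a_s_1 = 1 and a_s_5 = 0, rearrange to (I - Q) a = r where r[i] = P(i -> s_1):
  [17/20, -7/20, -1/20] . (a_s_2, a_s_3, a_s_4) = 1/20
  [-1/20, 1/2, -3/10] . (a_s_2, a_s_3, a_s_4) = 0
  [-3/10, -1/4, 17/20] . (a_s_2, a_s_3, a_s_4) = 1/5

Solving yields:
  a_s_2 = 29/162
  a_s_3 = 155/648
  a_s_4 = 239/648

Starting state is s_3, so the absorption probability is a_s_3 = 155/648.

Answer: 155/648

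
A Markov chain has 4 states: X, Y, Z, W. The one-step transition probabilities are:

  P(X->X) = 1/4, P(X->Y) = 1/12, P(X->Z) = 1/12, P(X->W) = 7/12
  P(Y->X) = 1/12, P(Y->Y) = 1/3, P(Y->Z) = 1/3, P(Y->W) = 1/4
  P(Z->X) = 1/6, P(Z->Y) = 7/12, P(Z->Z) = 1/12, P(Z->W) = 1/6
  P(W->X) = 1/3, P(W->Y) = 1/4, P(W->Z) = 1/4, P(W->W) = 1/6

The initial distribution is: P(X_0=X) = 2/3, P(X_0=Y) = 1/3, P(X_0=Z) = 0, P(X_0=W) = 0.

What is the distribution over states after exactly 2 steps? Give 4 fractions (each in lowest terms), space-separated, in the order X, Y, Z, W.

Propagating the distribution step by step (d_{t+1} = d_t * P):
d_0 = (X=2/3, Y=1/3, Z=0, W=0)
  d_1[X] = 2/3*1/4 + 1/3*1/12 + 0*1/6 + 0*1/3 = 7/36
  d_1[Y] = 2/3*1/12 + 1/3*1/3 + 0*7/12 + 0*1/4 = 1/6
  d_1[Z] = 2/3*1/12 + 1/3*1/3 + 0*1/12 + 0*1/4 = 1/6
  d_1[W] = 2/3*7/12 + 1/3*1/4 + 0*1/6 + 0*1/6 = 17/36
d_1 = (X=7/36, Y=1/6, Z=1/6, W=17/36)
  d_2[X] = 7/36*1/4 + 1/6*1/12 + 1/6*1/6 + 17/36*1/3 = 107/432
  d_2[Y] = 7/36*1/12 + 1/6*1/3 + 1/6*7/12 + 17/36*1/4 = 31/108
  d_2[Z] = 7/36*1/12 + 1/6*1/3 + 1/6*1/12 + 17/36*1/4 = 11/54
  d_2[W] = 7/36*7/12 + 1/6*1/4 + 1/6*1/6 + 17/36*1/6 = 113/432
d_2 = (X=107/432, Y=31/108, Z=11/54, W=113/432)

Answer: 107/432 31/108 11/54 113/432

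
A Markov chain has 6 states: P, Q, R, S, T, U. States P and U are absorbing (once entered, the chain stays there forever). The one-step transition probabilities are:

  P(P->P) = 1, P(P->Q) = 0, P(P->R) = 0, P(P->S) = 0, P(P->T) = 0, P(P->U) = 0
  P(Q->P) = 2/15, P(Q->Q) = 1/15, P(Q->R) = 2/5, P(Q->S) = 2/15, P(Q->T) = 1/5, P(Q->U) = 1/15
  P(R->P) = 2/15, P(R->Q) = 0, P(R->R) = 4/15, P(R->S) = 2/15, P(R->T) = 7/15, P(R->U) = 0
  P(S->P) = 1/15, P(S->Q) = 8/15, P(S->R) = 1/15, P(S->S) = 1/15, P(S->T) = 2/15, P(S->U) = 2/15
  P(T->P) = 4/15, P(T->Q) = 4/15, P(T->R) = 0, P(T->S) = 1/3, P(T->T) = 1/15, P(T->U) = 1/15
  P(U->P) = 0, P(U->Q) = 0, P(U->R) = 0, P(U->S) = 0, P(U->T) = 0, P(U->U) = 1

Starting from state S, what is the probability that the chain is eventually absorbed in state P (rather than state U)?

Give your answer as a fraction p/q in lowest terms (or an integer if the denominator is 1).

Answer: 5192/8225

Derivation:
Let a_i = P(absorbed in P | start in state i).
Boundary conditions: a_P = 1, a_U = 0.
For each transient state i, a_i = sum_j P(i->j) * a_j:
  a_Q = 2/15*a_P + 1/15*a_Q + 2/5*a_R + 2/15*a_S + 1/5*a_T + 1/15*a_U
  a_R = 2/15*a_P + 0*a_Q + 4/15*a_R + 2/15*a_S + 7/15*a_T + 0*a_U
  a_S = 1/15*a_P + 8/15*a_Q + 1/15*a_R + 1/15*a_S + 2/15*a_T + 2/15*a_U
  a_T = 4/15*a_P + 4/15*a_Q + 0*a_R + 1/3*a_S + 1/15*a_T + 1/15*a_U

Substituting a_P = 1 and a_U = 0, rearrange to (I - Q) a = r where r[i] = P(i -> P):
  [14/15, -2/5, -2/15, -1/5] . (a_Q, a_R, a_S, a_T) = 2/15
  [0, 11/15, -2/15, -7/15] . (a_Q, a_R, a_S, a_T) = 2/15
  [-8/15, -1/15, 14/15, -2/15] . (a_Q, a_R, a_S, a_T) = 1/15
  [-4/15, 0, -1/3, 14/15] . (a_Q, a_R, a_S, a_T) = 4/15

Solving yields:
  a_Q = 11639/16450
  a_R = 6173/8225
  a_S = 5192/8225
  a_T = 5867/8225

Starting state is S, so the absorption probability is a_S = 5192/8225.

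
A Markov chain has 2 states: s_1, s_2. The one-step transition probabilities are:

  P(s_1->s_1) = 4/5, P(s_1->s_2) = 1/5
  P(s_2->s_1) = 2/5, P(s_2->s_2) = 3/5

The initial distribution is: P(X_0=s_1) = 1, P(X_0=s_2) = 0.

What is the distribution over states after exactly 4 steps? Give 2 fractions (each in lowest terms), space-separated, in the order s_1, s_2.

Propagating the distribution step by step (d_{t+1} = d_t * P):
d_0 = (s_1=1, s_2=0)
  d_1[s_1] = 1*4/5 + 0*2/5 = 4/5
  d_1[s_2] = 1*1/5 + 0*3/5 = 1/5
d_1 = (s_1=4/5, s_2=1/5)
  d_2[s_1] = 4/5*4/5 + 1/5*2/5 = 18/25
  d_2[s_2] = 4/5*1/5 + 1/5*3/5 = 7/25
d_2 = (s_1=18/25, s_2=7/25)
  d_3[s_1] = 18/25*4/5 + 7/25*2/5 = 86/125
  d_3[s_2] = 18/25*1/5 + 7/25*3/5 = 39/125
d_3 = (s_1=86/125, s_2=39/125)
  d_4[s_1] = 86/125*4/5 + 39/125*2/5 = 422/625
  d_4[s_2] = 86/125*1/5 + 39/125*3/5 = 203/625
d_4 = (s_1=422/625, s_2=203/625)

Answer: 422/625 203/625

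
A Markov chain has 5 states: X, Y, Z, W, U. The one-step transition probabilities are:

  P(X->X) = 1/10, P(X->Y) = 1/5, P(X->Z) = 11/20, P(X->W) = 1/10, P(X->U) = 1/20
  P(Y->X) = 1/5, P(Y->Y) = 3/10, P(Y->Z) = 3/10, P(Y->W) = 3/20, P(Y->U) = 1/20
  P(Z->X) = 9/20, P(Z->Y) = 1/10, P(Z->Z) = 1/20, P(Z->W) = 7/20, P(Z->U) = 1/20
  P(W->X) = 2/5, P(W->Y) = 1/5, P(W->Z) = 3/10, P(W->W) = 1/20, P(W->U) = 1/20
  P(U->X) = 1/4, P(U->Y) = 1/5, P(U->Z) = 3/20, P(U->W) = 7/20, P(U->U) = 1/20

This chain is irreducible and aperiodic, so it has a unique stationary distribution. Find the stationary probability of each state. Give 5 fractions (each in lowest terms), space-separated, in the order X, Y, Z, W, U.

The stationary distribution satisfies pi = pi * P, i.e.:
  pi_X = 1/10*pi_X + 1/5*pi_Y + 9/20*pi_Z + 2/5*pi_W + 1/4*pi_U
  pi_Y = 1/5*pi_X + 3/10*pi_Y + 1/10*pi_Z + 1/5*pi_W + 1/5*pi_U
  pi_Z = 11/20*pi_X + 3/10*pi_Y + 1/20*pi_Z + 3/10*pi_W + 3/20*pi_U
  pi_W = 1/10*pi_X + 3/20*pi_Y + 7/20*pi_Z + 1/20*pi_W + 7/20*pi_U
  pi_U = 1/20*pi_X + 1/20*pi_Y + 1/20*pi_Z + 1/20*pi_W + 1/20*pi_U
with normalization: pi_X + pi_Y + pi_Z + pi_W + pi_U = 1.

Using the first 4 balance equations plus normalization, the linear system A*pi = b is:
  [-9/10, 1/5, 9/20, 2/5, 1/4] . pi = 0
  [1/5, -7/10, 1/10, 1/5, 1/5] . pi = 0
  [11/20, 3/10, -19/20, 3/10, 3/20] . pi = 0
  [1/10, 3/20, 7/20, -19/20, 7/20] . pi = 0
  [1, 1, 1, 1, 1] . pi = 1

Solving yields:
  pi_X = 16423/57850
  pi_Y = 21973/115700
  pi_Z = 33643/115700
  pi_W = 21453/115700
  pi_U = 1/20

Verification (pi * P):
  16423/57850*1/10 + 21973/115700*1/5 + 33643/115700*9/20 + 21453/115700*2/5 + 1/20*1/4 = 16423/57850 = pi_X  (ok)
  16423/57850*1/5 + 21973/115700*3/10 + 33643/115700*1/10 + 21453/115700*1/5 + 1/20*1/5 = 21973/115700 = pi_Y  (ok)
  16423/57850*11/20 + 21973/115700*3/10 + 33643/115700*1/20 + 21453/115700*3/10 + 1/20*3/20 = 33643/115700 = pi_Z  (ok)
  16423/57850*1/10 + 21973/115700*3/20 + 33643/115700*7/20 + 21453/115700*1/20 + 1/20*7/20 = 21453/115700 = pi_W  (ok)
  16423/57850*1/20 + 21973/115700*1/20 + 33643/115700*1/20 + 21453/115700*1/20 + 1/20*1/20 = 1/20 = pi_U  (ok)

Answer: 16423/57850 21973/115700 33643/115700 21453/115700 1/20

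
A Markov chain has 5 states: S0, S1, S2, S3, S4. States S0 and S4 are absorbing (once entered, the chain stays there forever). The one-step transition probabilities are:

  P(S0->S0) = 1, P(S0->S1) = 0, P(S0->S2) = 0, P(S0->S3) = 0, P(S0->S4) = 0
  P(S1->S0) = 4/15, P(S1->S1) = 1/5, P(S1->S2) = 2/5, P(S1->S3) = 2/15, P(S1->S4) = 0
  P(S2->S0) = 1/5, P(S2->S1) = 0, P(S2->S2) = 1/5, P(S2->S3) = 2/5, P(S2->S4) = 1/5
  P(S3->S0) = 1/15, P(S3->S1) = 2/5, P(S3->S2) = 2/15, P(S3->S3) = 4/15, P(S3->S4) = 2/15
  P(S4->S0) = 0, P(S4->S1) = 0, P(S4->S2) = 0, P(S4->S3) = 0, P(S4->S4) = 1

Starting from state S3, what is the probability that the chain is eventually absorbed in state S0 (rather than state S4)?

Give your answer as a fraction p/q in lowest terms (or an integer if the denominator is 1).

Let a_i = P(absorbed in S0 | start in state i).
Boundary conditions: a_S0 = 1, a_S4 = 0.
For each transient state i, a_i = sum_j P(i->j) * a_j:
  a_S1 = 4/15*a_S0 + 1/5*a_S1 + 2/5*a_S2 + 2/15*a_S3 + 0*a_S4
  a_S2 = 1/5*a_S0 + 0*a_S1 + 1/5*a_S2 + 2/5*a_S3 + 1/5*a_S4
  a_S3 = 1/15*a_S0 + 2/5*a_S1 + 2/15*a_S2 + 4/15*a_S3 + 2/15*a_S4

Substituting a_S0 = 1 and a_S4 = 0, rearrange to (I - Q) a = r where r[i] = P(i -> S0):
  [4/5, -2/5, -2/15] . (a_S1, a_S2, a_S3) = 4/15
  [0, 4/5, -2/5] . (a_S1, a_S2, a_S3) = 1/5
  [-2/5, -2/15, 11/15] . (a_S1, a_S2, a_S3) = 1/15

Solving yields:
  a_S1 = 25/36
  a_S2 = 8/15
  a_S3 = 17/30

Starting state is S3, so the absorption probability is a_S3 = 17/30.

Answer: 17/30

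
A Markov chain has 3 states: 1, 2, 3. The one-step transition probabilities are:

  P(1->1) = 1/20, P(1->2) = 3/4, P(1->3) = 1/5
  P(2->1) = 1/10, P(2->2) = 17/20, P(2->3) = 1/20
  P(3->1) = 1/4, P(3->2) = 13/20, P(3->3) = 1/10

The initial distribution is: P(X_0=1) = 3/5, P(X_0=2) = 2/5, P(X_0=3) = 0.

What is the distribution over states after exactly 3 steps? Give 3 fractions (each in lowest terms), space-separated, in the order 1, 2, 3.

Answer: 417/4000 3299/4000 71/1000

Derivation:
Propagating the distribution step by step (d_{t+1} = d_t * P):
d_0 = (1=3/5, 2=2/5, 3=0)
  d_1[1] = 3/5*1/20 + 2/5*1/10 + 0*1/4 = 7/100
  d_1[2] = 3/5*3/4 + 2/5*17/20 + 0*13/20 = 79/100
  d_1[3] = 3/5*1/5 + 2/5*1/20 + 0*1/10 = 7/50
d_1 = (1=7/100, 2=79/100, 3=7/50)
  d_2[1] = 7/100*1/20 + 79/100*1/10 + 7/50*1/4 = 47/400
  d_2[2] = 7/100*3/4 + 79/100*17/20 + 7/50*13/20 = 163/200
  d_2[3] = 7/100*1/5 + 79/100*1/20 + 7/50*1/10 = 27/400
d_2 = (1=47/400, 2=163/200, 3=27/400)
  d_3[1] = 47/400*1/20 + 163/200*1/10 + 27/400*1/4 = 417/4000
  d_3[2] = 47/400*3/4 + 163/200*17/20 + 27/400*13/20 = 3299/4000
  d_3[3] = 47/400*1/5 + 163/200*1/20 + 27/400*1/10 = 71/1000
d_3 = (1=417/4000, 2=3299/4000, 3=71/1000)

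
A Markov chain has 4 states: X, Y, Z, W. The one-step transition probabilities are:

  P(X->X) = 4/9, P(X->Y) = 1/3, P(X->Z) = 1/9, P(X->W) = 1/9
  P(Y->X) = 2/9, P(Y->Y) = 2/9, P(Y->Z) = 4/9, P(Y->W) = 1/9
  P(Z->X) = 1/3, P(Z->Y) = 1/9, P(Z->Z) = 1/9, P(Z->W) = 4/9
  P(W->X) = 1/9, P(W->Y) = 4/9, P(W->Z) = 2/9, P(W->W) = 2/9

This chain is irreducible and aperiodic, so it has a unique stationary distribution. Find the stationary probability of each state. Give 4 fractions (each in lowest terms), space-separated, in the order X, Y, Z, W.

The stationary distribution satisfies pi = pi * P, i.e.:
  pi_X = 4/9*pi_X + 2/9*pi_Y + 1/3*pi_Z + 1/9*pi_W
  pi_Y = 1/3*pi_X + 2/9*pi_Y + 1/9*pi_Z + 4/9*pi_W
  pi_Z = 1/9*pi_X + 4/9*pi_Y + 1/9*pi_Z + 2/9*pi_W
  pi_W = 1/9*pi_X + 1/9*pi_Y + 4/9*pi_Z + 2/9*pi_W
with normalization: pi_X + pi_Y + pi_Z + pi_W = 1.

Using the first 3 balance equations plus normalization, the linear system A*pi = b is:
  [-5/9, 2/9, 1/3, 1/9] . pi = 0
  [1/3, -7/9, 1/9, 4/9] . pi = 0
  [1/9, 4/9, -8/9, 2/9] . pi = 0
  [1, 1, 1, 1] . pi = 1

Solving yields:
  pi_X = 70/243
  pi_Y = 67/243
  pi_Z = 55/243
  pi_W = 17/81

Verification (pi * P):
  70/243*4/9 + 67/243*2/9 + 55/243*1/3 + 17/81*1/9 = 70/243 = pi_X  (ok)
  70/243*1/3 + 67/243*2/9 + 55/243*1/9 + 17/81*4/9 = 67/243 = pi_Y  (ok)
  70/243*1/9 + 67/243*4/9 + 55/243*1/9 + 17/81*2/9 = 55/243 = pi_Z  (ok)
  70/243*1/9 + 67/243*1/9 + 55/243*4/9 + 17/81*2/9 = 17/81 = pi_W  (ok)

Answer: 70/243 67/243 55/243 17/81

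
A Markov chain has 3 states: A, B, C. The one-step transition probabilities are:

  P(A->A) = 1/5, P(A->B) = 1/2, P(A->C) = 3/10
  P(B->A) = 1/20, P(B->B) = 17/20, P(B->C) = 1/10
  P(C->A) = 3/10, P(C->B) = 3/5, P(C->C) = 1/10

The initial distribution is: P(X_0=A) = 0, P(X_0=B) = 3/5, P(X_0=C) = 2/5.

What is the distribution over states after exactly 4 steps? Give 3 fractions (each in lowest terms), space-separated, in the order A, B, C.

Propagating the distribution step by step (d_{t+1} = d_t * P):
d_0 = (A=0, B=3/5, C=2/5)
  d_1[A] = 0*1/5 + 3/5*1/20 + 2/5*3/10 = 3/20
  d_1[B] = 0*1/2 + 3/5*17/20 + 2/5*3/5 = 3/4
  d_1[C] = 0*3/10 + 3/5*1/10 + 2/5*1/10 = 1/10
d_1 = (A=3/20, B=3/4, C=1/10)
  d_2[A] = 3/20*1/5 + 3/4*1/20 + 1/10*3/10 = 39/400
  d_2[B] = 3/20*1/2 + 3/4*17/20 + 1/10*3/5 = 309/400
  d_2[C] = 3/20*3/10 + 3/4*1/10 + 1/10*1/10 = 13/100
d_2 = (A=39/400, B=309/400, C=13/100)
  d_3[A] = 39/400*1/5 + 309/400*1/20 + 13/100*3/10 = 777/8000
  d_3[B] = 39/400*1/2 + 309/400*17/20 + 13/100*3/5 = 6267/8000
  d_3[C] = 39/400*3/10 + 309/400*1/10 + 13/100*1/10 = 239/2000
d_3 = (A=777/8000, B=6267/8000, C=239/2000)
  d_4[A] = 777/8000*1/5 + 6267/8000*1/20 + 239/2000*3/10 = 15111/160000
  d_4[B] = 777/8000*1/2 + 6267/8000*17/20 + 239/2000*3/5 = 125781/160000
  d_4[C] = 777/8000*3/10 + 6267/8000*1/10 + 239/2000*1/10 = 4777/40000
d_4 = (A=15111/160000, B=125781/160000, C=4777/40000)

Answer: 15111/160000 125781/160000 4777/40000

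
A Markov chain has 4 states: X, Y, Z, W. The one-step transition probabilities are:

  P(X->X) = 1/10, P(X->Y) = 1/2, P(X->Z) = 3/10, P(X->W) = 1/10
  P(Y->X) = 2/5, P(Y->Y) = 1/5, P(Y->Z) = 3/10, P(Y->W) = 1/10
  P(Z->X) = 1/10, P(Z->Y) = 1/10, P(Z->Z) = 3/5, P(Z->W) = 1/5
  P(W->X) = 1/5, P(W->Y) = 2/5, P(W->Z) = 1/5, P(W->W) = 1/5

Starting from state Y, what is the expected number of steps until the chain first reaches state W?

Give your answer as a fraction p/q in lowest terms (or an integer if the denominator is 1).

Let h_i = expected steps to first reach W from state i.
Boundary: h_W = 0.
First-step equations for the other states:
  h_X = 1 + 1/10*h_X + 1/2*h_Y + 3/10*h_Z + 1/10*h_W
  h_Y = 1 + 2/5*h_X + 1/5*h_Y + 3/10*h_Z + 1/10*h_W
  h_Z = 1 + 1/10*h_X + 1/10*h_Y + 3/5*h_Z + 1/5*h_W

Substituting h_W = 0 and rearranging gives the linear system (I - Q) h = 1:
  [9/10, -1/2, -3/10] . (h_X, h_Y, h_Z) = 1
  [-2/5, 4/5, -3/10] . (h_X, h_Y, h_Z) = 1
  [-1/10, -1/10, 2/5] . (h_X, h_Y, h_Z) = 1

Solving yields:
  h_X = 7
  h_Y = 7
  h_Z = 6

Starting state is Y, so the expected hitting time is h_Y = 7.

Answer: 7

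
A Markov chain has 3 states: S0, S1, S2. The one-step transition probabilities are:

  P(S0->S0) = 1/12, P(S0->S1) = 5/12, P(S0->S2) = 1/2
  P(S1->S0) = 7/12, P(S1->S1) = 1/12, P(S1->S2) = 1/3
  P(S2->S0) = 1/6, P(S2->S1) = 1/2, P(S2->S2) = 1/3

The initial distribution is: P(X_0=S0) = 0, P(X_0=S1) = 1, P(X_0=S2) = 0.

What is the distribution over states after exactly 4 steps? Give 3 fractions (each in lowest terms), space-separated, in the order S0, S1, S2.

Propagating the distribution step by step (d_{t+1} = d_t * P):
d_0 = (S0=0, S1=1, S2=0)
  d_1[S0] = 0*1/12 + 1*7/12 + 0*1/6 = 7/12
  d_1[S1] = 0*5/12 + 1*1/12 + 0*1/2 = 1/12
  d_1[S2] = 0*1/2 + 1*1/3 + 0*1/3 = 1/3
d_1 = (S0=7/12, S1=1/12, S2=1/3)
  d_2[S0] = 7/12*1/12 + 1/12*7/12 + 1/3*1/6 = 11/72
  d_2[S1] = 7/12*5/12 + 1/12*1/12 + 1/3*1/2 = 5/12
  d_2[S2] = 7/12*1/2 + 1/12*1/3 + 1/3*1/3 = 31/72
d_2 = (S0=11/72, S1=5/12, S2=31/72)
  d_3[S0] = 11/72*1/12 + 5/12*7/12 + 31/72*1/6 = 283/864
  d_3[S1] = 11/72*5/12 + 5/12*1/12 + 31/72*1/2 = 271/864
  d_3[S2] = 11/72*1/2 + 5/12*1/3 + 31/72*1/3 = 155/432
d_3 = (S0=283/864, S1=271/864, S2=155/432)
  d_4[S0] = 283/864*1/12 + 271/864*7/12 + 155/432*1/6 = 175/648
  d_4[S1] = 283/864*5/12 + 271/864*1/12 + 155/432*1/2 = 197/576
  d_4[S2] = 283/864*1/2 + 271/864*1/3 + 155/432*1/3 = 2011/5184
d_4 = (S0=175/648, S1=197/576, S2=2011/5184)

Answer: 175/648 197/576 2011/5184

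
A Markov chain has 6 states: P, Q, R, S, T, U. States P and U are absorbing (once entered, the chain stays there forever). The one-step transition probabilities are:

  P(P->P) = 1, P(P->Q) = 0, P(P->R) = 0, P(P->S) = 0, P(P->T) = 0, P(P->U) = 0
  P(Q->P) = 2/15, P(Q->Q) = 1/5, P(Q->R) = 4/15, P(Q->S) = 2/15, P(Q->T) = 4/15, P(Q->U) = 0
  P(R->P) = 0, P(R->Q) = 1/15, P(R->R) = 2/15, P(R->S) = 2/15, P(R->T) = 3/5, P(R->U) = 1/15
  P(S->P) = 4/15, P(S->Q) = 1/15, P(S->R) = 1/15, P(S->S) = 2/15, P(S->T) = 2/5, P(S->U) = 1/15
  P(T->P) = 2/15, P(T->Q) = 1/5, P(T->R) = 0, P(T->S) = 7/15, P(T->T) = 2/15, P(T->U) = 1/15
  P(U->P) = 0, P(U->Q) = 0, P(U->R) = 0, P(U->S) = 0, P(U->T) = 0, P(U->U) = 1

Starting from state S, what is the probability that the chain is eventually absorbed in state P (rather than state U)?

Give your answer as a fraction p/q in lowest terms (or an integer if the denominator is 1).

Let a_i = P(absorbed in P | start in state i).
Boundary conditions: a_P = 1, a_U = 0.
For each transient state i, a_i = sum_j P(i->j) * a_j:
  a_Q = 2/15*a_P + 1/5*a_Q + 4/15*a_R + 2/15*a_S + 4/15*a_T + 0*a_U
  a_R = 0*a_P + 1/15*a_Q + 2/15*a_R + 2/15*a_S + 3/5*a_T + 1/15*a_U
  a_S = 4/15*a_P + 1/15*a_Q + 1/15*a_R + 2/15*a_S + 2/5*a_T + 1/15*a_U
  a_T = 2/15*a_P + 1/5*a_Q + 0*a_R + 7/15*a_S + 2/15*a_T + 1/15*a_U

Substituting a_P = 1 and a_U = 0, rearrange to (I - Q) a = r where r[i] = P(i -> P):
  [4/5, -4/15, -2/15, -4/15] . (a_Q, a_R, a_S, a_T) = 2/15
  [-1/15, 13/15, -2/15, -3/5] . (a_Q, a_R, a_S, a_T) = 0
  [-1/15, -1/15, 13/15, -2/5] . (a_Q, a_R, a_S, a_T) = 4/15
  [-1/5, 0, -7/15, 13/15] . (a_Q, a_R, a_S, a_T) = 2/15

Solving yields:
  a_Q = 5036/6525
  a_R = 501/725
  a_S = 4979/6525
  a_T = 4847/6525

Starting state is S, so the absorption probability is a_S = 4979/6525.

Answer: 4979/6525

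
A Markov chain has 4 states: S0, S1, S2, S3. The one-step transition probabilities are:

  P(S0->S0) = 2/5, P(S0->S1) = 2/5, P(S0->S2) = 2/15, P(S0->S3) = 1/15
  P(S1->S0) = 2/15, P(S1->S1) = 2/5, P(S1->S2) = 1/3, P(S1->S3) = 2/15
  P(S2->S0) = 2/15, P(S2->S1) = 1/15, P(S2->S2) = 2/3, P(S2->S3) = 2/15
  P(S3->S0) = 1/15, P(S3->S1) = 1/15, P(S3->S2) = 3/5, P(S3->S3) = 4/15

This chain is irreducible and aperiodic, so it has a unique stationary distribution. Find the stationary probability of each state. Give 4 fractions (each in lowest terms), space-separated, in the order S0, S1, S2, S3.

The stationary distribution satisfies pi = pi * P, i.e.:
  pi_S0 = 2/5*pi_S0 + 2/15*pi_S1 + 2/15*pi_S2 + 1/15*pi_S3
  pi_S1 = 2/5*pi_S0 + 2/5*pi_S1 + 1/15*pi_S2 + 1/15*pi_S3
  pi_S2 = 2/15*pi_S0 + 1/3*pi_S1 + 2/3*pi_S2 + 3/5*pi_S3
  pi_S3 = 1/15*pi_S0 + 2/15*pi_S1 + 2/15*pi_S2 + 4/15*pi_S3
with normalization: pi_S0 + pi_S1 + pi_S2 + pi_S3 = 1.

Using the first 3 balance equations plus normalization, the linear system A*pi = b is:
  [-3/5, 2/15, 2/15, 1/15] . pi = 0
  [2/5, -3/5, 1/15, 1/15] . pi = 0
  [2/15, 1/3, -1/3, 3/5] . pi = 0
  [1, 1, 1, 1] . pi = 1

Solving yields:
  pi_S0 = 12/71
  pi_S1 = 131/710
  pi_S2 = 359/710
  pi_S3 = 10/71

Verification (pi * P):
  12/71*2/5 + 131/710*2/15 + 359/710*2/15 + 10/71*1/15 = 12/71 = pi_S0  (ok)
  12/71*2/5 + 131/710*2/5 + 359/710*1/15 + 10/71*1/15 = 131/710 = pi_S1  (ok)
  12/71*2/15 + 131/710*1/3 + 359/710*2/3 + 10/71*3/5 = 359/710 = pi_S2  (ok)
  12/71*1/15 + 131/710*2/15 + 359/710*2/15 + 10/71*4/15 = 10/71 = pi_S3  (ok)

Answer: 12/71 131/710 359/710 10/71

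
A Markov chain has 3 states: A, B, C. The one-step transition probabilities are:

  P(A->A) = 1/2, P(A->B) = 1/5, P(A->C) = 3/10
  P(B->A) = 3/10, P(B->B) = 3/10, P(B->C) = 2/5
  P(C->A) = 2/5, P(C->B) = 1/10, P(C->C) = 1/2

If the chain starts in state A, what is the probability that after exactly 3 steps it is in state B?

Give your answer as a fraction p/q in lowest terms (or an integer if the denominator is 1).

Computing P^3 by repeated multiplication:
P^1 =
  A: [1/2, 1/5, 3/10]
  B: [3/10, 3/10, 2/5]
  C: [2/5, 1/10, 1/2]
P^2 =
  A: [43/100, 19/100, 19/50]
  B: [2/5, 19/100, 41/100]
  C: [43/100, 4/25, 41/100]
P^3 =
  A: [53/125, 181/1000, 79/200]
  B: [421/1000, 89/500, 401/1000]
  C: [427/1000, 7/40, 199/500]

(P^3)[A -> B] = 181/1000

Answer: 181/1000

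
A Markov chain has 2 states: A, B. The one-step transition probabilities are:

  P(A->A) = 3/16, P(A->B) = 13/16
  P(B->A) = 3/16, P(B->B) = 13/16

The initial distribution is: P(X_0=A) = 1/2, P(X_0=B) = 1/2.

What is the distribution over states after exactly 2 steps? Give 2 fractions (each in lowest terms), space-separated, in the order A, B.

Propagating the distribution step by step (d_{t+1} = d_t * P):
d_0 = (A=1/2, B=1/2)
  d_1[A] = 1/2*3/16 + 1/2*3/16 = 3/16
  d_1[B] = 1/2*13/16 + 1/2*13/16 = 13/16
d_1 = (A=3/16, B=13/16)
  d_2[A] = 3/16*3/16 + 13/16*3/16 = 3/16
  d_2[B] = 3/16*13/16 + 13/16*13/16 = 13/16
d_2 = (A=3/16, B=13/16)

Answer: 3/16 13/16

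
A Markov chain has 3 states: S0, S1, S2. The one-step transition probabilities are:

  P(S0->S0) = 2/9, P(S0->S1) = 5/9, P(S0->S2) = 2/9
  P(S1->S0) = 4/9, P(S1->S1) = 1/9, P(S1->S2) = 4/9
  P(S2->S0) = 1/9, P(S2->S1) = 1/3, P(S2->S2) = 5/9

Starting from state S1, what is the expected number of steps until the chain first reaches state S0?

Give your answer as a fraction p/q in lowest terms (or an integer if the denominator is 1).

Let h_i = expected steps to first reach S0 from state i.
Boundary: h_S0 = 0.
First-step equations for the other states:
  h_S1 = 1 + 4/9*h_S0 + 1/9*h_S1 + 4/9*h_S2
  h_S2 = 1 + 1/9*h_S0 + 1/3*h_S1 + 5/9*h_S2

Substituting h_S0 = 0 and rearranging gives the linear system (I - Q) h = 1:
  [8/9, -4/9] . (h_S1, h_S2) = 1
  [-1/3, 4/9] . (h_S1, h_S2) = 1

Solving yields:
  h_S1 = 18/5
  h_S2 = 99/20

Starting state is S1, so the expected hitting time is h_S1 = 18/5.

Answer: 18/5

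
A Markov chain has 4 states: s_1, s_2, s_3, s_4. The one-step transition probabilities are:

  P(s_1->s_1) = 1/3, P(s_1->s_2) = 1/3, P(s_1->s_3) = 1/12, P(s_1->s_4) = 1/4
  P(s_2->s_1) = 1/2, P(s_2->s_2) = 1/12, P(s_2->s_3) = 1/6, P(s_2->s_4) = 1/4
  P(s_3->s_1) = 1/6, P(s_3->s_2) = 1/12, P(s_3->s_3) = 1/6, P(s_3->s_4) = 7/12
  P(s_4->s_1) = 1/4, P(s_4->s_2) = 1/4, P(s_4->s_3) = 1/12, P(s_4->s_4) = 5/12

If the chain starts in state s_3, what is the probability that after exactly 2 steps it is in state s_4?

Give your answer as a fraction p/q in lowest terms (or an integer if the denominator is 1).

Answer: 29/72

Derivation:
Computing P^2 by repeated multiplication:
P^1 =
  s_1: [1/3, 1/3, 1/12, 1/4]
  s_2: [1/2, 1/12, 1/6, 1/4]
  s_3: [1/6, 1/12, 1/6, 7/12]
  s_4: [1/4, 1/4, 1/12, 5/12]
P^2 =
  s_1: [17/48, 5/24, 17/144, 23/72]
  s_2: [43/144, 1/4, 5/48, 25/72]
  s_3: [13/48, 2/9, 5/48, 29/72]
  s_4: [47/144, 31/144, 1/9, 25/72]

(P^2)[s_3 -> s_4] = 29/72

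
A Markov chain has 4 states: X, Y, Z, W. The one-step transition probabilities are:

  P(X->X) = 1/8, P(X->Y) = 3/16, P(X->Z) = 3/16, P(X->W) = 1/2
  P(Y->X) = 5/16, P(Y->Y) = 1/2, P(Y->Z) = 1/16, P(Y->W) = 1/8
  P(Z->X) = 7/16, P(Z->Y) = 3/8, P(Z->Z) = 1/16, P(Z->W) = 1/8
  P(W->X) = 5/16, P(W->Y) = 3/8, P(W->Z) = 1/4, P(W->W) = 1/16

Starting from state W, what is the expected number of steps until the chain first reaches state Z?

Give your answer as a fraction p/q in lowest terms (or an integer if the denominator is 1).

Let h_i = expected steps to first reach Z from state i.
Boundary: h_Z = 0.
First-step equations for the other states:
  h_X = 1 + 1/8*h_X + 3/16*h_Y + 3/16*h_Z + 1/2*h_W
  h_Y = 1 + 5/16*h_X + 1/2*h_Y + 1/16*h_Z + 1/8*h_W
  h_W = 1 + 5/16*h_X + 3/8*h_Y + 1/4*h_Z + 1/16*h_W

Substituting h_Z = 0 and rearranging gives the linear system (I - Q) h = 1:
  [7/8, -3/16, -1/2] . (h_X, h_Y, h_W) = 1
  [-5/16, 1/2, -1/8] . (h_X, h_Y, h_W) = 1
  [-5/16, -3/8, 15/16] . (h_X, h_Y, h_W) = 1

Solving yields:
  h_X = 4336/697
  h_Y = 304/41
  h_W = 4256/697

Starting state is W, so the expected hitting time is h_W = 4256/697.

Answer: 4256/697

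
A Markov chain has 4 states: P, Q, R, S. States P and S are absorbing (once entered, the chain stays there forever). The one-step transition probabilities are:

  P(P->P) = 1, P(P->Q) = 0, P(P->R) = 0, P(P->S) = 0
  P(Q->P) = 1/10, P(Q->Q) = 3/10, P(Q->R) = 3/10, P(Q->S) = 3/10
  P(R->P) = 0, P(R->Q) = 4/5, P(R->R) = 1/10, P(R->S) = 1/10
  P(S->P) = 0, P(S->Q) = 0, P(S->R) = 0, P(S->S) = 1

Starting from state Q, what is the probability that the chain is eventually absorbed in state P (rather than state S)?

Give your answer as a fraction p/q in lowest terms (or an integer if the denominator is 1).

Let a_i = P(absorbed in P | start in state i).
Boundary conditions: a_P = 1, a_S = 0.
For each transient state i, a_i = sum_j P(i->j) * a_j:
  a_Q = 1/10*a_P + 3/10*a_Q + 3/10*a_R + 3/10*a_S
  a_R = 0*a_P + 4/5*a_Q + 1/10*a_R + 1/10*a_S

Substituting a_P = 1 and a_S = 0, rearrange to (I - Q) a = r where r[i] = P(i -> P):
  [7/10, -3/10] . (a_Q, a_R) = 1/10
  [-4/5, 9/10] . (a_Q, a_R) = 0

Solving yields:
  a_Q = 3/13
  a_R = 8/39

Starting state is Q, so the absorption probability is a_Q = 3/13.

Answer: 3/13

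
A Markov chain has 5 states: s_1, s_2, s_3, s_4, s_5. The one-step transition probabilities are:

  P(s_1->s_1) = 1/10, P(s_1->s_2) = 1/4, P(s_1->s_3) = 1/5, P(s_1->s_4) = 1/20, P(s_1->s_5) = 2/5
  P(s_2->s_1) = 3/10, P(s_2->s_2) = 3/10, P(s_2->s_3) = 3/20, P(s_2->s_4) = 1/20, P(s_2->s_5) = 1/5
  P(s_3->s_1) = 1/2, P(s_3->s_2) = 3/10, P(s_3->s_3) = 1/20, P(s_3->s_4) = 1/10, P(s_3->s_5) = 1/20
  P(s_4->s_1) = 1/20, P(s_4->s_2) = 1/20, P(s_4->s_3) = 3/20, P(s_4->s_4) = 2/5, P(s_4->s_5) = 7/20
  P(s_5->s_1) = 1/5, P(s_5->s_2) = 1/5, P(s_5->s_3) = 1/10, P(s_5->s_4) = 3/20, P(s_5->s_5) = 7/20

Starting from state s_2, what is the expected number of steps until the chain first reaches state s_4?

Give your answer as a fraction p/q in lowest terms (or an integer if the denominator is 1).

Answer: 4511/378

Derivation:
Let h_i = expected steps to first reach s_4 from state i.
Boundary: h_s_4 = 0.
First-step equations for the other states:
  h_s_1 = 1 + 1/10*h_s_1 + 1/4*h_s_2 + 1/5*h_s_3 + 1/20*h_s_4 + 2/5*h_s_5
  h_s_2 = 1 + 3/10*h_s_1 + 3/10*h_s_2 + 3/20*h_s_3 + 1/20*h_s_4 + 1/5*h_s_5
  h_s_3 = 1 + 1/2*h_s_1 + 3/10*h_s_2 + 1/20*h_s_3 + 1/10*h_s_4 + 1/20*h_s_5
  h_s_5 = 1 + 1/5*h_s_1 + 1/5*h_s_2 + 1/10*h_s_3 + 3/20*h_s_4 + 7/20*h_s_5

Substituting h_s_4 = 0 and rearranging gives the linear system (I - Q) h = 1:
  [9/10, -1/4, -1/5, -2/5] . (h_s_1, h_s_2, h_s_3, h_s_5) = 1
  [-3/10, 7/10, -3/20, -1/5] . (h_s_1, h_s_2, h_s_3, h_s_5) = 1
  [-1/2, -3/10, 19/20, -1/20] . (h_s_1, h_s_2, h_s_3, h_s_5) = 1
  [-1/5, -1/5, -1/10, 13/20] . (h_s_1, h_s_2, h_s_3, h_s_5) = 1

Solving yields:
  h_s_1 = 8839/756
  h_s_2 = 4511/378
  h_s_3 = 1453/126
  h_s_5 = 2000/189

Starting state is s_2, so the expected hitting time is h_s_2 = 4511/378.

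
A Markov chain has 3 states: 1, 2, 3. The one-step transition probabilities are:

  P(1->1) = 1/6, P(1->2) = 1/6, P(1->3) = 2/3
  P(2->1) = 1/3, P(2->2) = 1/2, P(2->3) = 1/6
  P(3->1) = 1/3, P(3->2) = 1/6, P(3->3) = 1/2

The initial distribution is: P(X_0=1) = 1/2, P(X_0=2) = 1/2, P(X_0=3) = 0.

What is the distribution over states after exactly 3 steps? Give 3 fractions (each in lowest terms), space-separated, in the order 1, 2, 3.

Propagating the distribution step by step (d_{t+1} = d_t * P):
d_0 = (1=1/2, 2=1/2, 3=0)
  d_1[1] = 1/2*1/6 + 1/2*1/3 + 0*1/3 = 1/4
  d_1[2] = 1/2*1/6 + 1/2*1/2 + 0*1/6 = 1/3
  d_1[3] = 1/2*2/3 + 1/2*1/6 + 0*1/2 = 5/12
d_1 = (1=1/4, 2=1/3, 3=5/12)
  d_2[1] = 1/4*1/6 + 1/3*1/3 + 5/12*1/3 = 7/24
  d_2[2] = 1/4*1/6 + 1/3*1/2 + 5/12*1/6 = 5/18
  d_2[3] = 1/4*2/3 + 1/3*1/6 + 5/12*1/2 = 31/72
d_2 = (1=7/24, 2=5/18, 3=31/72)
  d_3[1] = 7/24*1/6 + 5/18*1/3 + 31/72*1/3 = 41/144
  d_3[2] = 7/24*1/6 + 5/18*1/2 + 31/72*1/6 = 7/27
  d_3[3] = 7/24*2/3 + 5/18*1/6 + 31/72*1/2 = 197/432
d_3 = (1=41/144, 2=7/27, 3=197/432)

Answer: 41/144 7/27 197/432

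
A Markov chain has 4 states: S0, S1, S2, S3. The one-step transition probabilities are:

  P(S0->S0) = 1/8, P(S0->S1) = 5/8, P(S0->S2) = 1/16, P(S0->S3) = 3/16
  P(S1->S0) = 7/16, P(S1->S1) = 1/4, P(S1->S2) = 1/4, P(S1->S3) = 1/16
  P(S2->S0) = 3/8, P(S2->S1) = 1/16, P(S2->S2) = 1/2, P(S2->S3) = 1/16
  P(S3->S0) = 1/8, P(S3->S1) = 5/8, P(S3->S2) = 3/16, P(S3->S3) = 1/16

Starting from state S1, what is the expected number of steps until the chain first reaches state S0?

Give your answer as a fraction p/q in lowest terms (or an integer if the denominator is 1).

Answer: 1024/407

Derivation:
Let h_i = expected steps to first reach S0 from state i.
Boundary: h_S0 = 0.
First-step equations for the other states:
  h_S1 = 1 + 7/16*h_S0 + 1/4*h_S1 + 1/4*h_S2 + 1/16*h_S3
  h_S2 = 1 + 3/8*h_S0 + 1/16*h_S1 + 1/2*h_S2 + 1/16*h_S3
  h_S3 = 1 + 1/8*h_S0 + 5/8*h_S1 + 3/16*h_S2 + 1/16*h_S3

Substituting h_S0 = 0 and rearranging gives the linear system (I - Q) h = 1:
  [3/4, -1/4, -1/16] . (h_S1, h_S2, h_S3) = 1
  [-1/16, 1/2, -1/16] . (h_S1, h_S2, h_S3) = 1
  [-5/8, -3/16, 15/16] . (h_S1, h_S2, h_S3) = 1

Solving yields:
  h_S1 = 1024/407
  h_S2 = 3328/1221
  h_S3 = 4016/1221

Starting state is S1, so the expected hitting time is h_S1 = 1024/407.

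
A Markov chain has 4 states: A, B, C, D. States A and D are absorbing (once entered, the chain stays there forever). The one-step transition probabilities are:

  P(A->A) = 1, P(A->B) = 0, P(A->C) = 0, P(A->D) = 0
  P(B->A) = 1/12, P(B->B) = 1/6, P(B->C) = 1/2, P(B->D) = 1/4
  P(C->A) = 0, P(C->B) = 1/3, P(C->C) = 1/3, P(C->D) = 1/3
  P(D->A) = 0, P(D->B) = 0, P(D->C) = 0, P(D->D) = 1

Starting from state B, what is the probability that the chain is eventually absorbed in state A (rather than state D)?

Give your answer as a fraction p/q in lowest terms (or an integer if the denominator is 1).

Let a_i = P(absorbed in A | start in state i).
Boundary conditions: a_A = 1, a_D = 0.
For each transient state i, a_i = sum_j P(i->j) * a_j:
  a_B = 1/12*a_A + 1/6*a_B + 1/2*a_C + 1/4*a_D
  a_C = 0*a_A + 1/3*a_B + 1/3*a_C + 1/3*a_D

Substituting a_A = 1 and a_D = 0, rearrange to (I - Q) a = r where r[i] = P(i -> A):
  [5/6, -1/2] . (a_B, a_C) = 1/12
  [-1/3, 2/3] . (a_B, a_C) = 0

Solving yields:
  a_B = 1/7
  a_C = 1/14

Starting state is B, so the absorption probability is a_B = 1/7.

Answer: 1/7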